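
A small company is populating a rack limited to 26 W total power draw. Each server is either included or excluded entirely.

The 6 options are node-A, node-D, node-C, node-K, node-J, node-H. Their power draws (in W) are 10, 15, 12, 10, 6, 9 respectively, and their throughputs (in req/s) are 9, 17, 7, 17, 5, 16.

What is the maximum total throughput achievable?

38

Treat it as a binary knapsack problem.
Allowing fractional choices, the relaxed optimum would be about 40.9, but servers are indivisible.
node-D + node-K: power draw 15 + 10 = 25 ≤ 26, throughput 17 + 17 = 34.
node-K + node-J + node-H: power draw 10 + 6 + 9 = 25 ≤ 26, throughput 17 + 5 + 16 = 38.
node-K + node-H: power draw 10 + 9 = 19 ≤ 26, throughput 17 + 16 = 33.
Best is node-K, node-J, and node-H with total throughput 38.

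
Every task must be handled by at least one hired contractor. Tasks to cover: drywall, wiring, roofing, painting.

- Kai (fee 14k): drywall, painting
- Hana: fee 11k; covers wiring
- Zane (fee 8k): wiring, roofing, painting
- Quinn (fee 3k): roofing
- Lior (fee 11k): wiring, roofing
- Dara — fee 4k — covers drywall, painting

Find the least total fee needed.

12

The greedy cost-per-new-task heuristic would pick Dara, Quinn, and Zane for 15, but a cheaper cover exists.
Choose Zane and Dara: together they cover drywall, wiring, roofing, painting — every task.
Total fee: 8 + 4 = 12.
No cover costs less than 12.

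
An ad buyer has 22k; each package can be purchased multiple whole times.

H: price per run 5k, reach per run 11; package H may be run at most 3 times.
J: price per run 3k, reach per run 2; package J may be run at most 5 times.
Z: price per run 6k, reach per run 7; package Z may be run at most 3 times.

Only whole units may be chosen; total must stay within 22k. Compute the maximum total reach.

40

3×H and 1×Z: price 21 ≤ 22, reach 3·11 + 1·7 = 40.
3×H and 2×J: price 21 ≤ 22, reach 3·11 + 2·2 = 37.
Best is 40.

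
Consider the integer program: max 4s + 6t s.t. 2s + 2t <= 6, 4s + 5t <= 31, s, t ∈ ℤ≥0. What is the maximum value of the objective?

18

(s,t)=(0,3) is feasible, giving 18.
(s,t)=(1,2) is feasible, giving 16.
(s,t)=(0,2) is feasible, giving 12.
Maximum is 18 at (s,t)=(0,3).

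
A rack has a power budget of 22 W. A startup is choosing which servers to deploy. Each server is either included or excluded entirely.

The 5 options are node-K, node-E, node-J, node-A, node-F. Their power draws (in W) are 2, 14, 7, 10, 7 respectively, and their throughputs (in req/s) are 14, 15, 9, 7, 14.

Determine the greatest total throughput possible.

Treat it as a binary knapsack problem.
Allowing fractional choices, the relaxed optimum would be about 43.4, but servers are indivisible.
node-K + node-J + node-F: power draw 2 + 7 + 7 = 16 ≤ 22, throughput 14 + 9 + 14 = 37.
node-K + node-A + node-F: power draw 2 + 10 + 7 = 19 ≤ 22, throughput 14 + 7 + 14 = 35.
node-K + node-J + node-A: power draw 2 + 7 + 10 = 19 ≤ 22, throughput 14 + 9 + 7 = 30.
Best is node-K, node-J, and node-F with total throughput 37.

37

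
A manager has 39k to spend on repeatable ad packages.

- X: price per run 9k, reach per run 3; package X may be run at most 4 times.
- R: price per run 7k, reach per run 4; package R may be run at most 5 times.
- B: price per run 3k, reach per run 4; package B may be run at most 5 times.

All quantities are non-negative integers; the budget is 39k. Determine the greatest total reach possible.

B has the best ratio (4/3); taking only B gives at most 5×4 = 20 (stopped by the supply cap of 5).
Mixing does better — 3×R and 5×B: price 36 ≤ 39, reach 3·4 + 5·4 = 32.

32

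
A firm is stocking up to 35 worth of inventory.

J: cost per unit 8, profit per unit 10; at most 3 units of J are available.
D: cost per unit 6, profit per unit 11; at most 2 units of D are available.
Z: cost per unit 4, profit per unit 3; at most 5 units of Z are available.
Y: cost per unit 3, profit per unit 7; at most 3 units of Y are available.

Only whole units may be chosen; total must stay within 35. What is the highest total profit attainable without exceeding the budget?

This is a bounded integer knapsack.
2×J, 2×D, and 2×Y: cost 34 ≤ 35, profit 2·10 + 2·11 + 2·7 = 56.
1×J, 2×D, 1×Z, and 3×Y: cost 33 ≤ 35, profit 1·10 + 2·11 + 1·3 + 3·7 = 56.
Best is 56.

56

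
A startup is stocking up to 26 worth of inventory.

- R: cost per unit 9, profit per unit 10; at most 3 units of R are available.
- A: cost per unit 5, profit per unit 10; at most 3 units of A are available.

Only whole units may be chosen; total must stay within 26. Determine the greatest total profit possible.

40

This is a bounded integer knapsack.
Take 1×R and 3×A: cost 24 ≤ 26, profit 1·10 + 3·10 = 40.
A has the best ratio (10/5) and is taken to its limit of 3; remaining capacity is filled optimally with the others.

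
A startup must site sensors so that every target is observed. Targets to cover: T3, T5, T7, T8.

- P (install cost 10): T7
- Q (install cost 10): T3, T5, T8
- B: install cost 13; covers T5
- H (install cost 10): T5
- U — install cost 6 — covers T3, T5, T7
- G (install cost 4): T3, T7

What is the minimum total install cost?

The greedy cost-per-new-target heuristic would pick U and Q for 16, but a cheaper cover exists.
Choose Q and G: together they cover T3, T5, T7, T8 — every target.
Total install cost: 10 + 4 = 14.
No cover costs less than 14.

14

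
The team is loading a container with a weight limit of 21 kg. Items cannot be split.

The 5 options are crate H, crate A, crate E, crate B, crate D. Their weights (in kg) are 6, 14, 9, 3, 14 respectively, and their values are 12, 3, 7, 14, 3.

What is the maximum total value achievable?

crate H + crate E + crate B: weight 6 + 9 + 3 = 18 ≤ 21, value 12 + 7 + 14 = 33.
crate H + crate B: weight 6 + 3 = 9 ≤ 21, value 12 + 14 = 26.
crate E + crate B: weight 9 + 3 = 12 ≤ 21, value 7 + 14 = 21.
Best is crate H, crate E, and crate B with total value 33.

33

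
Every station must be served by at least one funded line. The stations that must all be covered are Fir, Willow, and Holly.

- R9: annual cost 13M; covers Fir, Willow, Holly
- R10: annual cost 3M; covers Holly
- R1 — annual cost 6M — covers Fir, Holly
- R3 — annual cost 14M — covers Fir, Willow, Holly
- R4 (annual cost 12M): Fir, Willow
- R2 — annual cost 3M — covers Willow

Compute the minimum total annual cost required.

9

Choose R1 and R2: together they cover Fir, Willow, Holly — every station.
Total annual cost: 6 + 3 = 9.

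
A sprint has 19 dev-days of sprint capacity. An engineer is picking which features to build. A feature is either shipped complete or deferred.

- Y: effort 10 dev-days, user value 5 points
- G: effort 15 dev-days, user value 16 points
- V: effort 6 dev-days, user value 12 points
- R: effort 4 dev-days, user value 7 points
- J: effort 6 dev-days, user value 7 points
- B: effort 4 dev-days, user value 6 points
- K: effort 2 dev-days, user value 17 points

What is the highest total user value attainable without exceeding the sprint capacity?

43

This is a 0-1 knapsack instance.
Allowing fractional choices, the relaxed optimum would be about 45.5, but features are indivisible.
V + R + J + K: effort 6 + 4 + 6 + 2 = 18 ≤ 19, user value 12 + 7 + 7 + 17 = 43.
V + R + B + K: effort 6 + 4 + 4 + 2 = 16 ≤ 19, user value 12 + 7 + 6 + 17 = 42.
V + J + B + K: effort 6 + 6 + 4 + 2 = 18 ≤ 19, user value 12 + 7 + 6 + 17 = 42.
Best is V, R, J, and K with total user value 43.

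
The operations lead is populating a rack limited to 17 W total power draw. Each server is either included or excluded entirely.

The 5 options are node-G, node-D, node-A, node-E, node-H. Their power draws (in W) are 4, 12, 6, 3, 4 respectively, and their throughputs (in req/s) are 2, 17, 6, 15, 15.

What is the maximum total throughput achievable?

38

node-G + node-A + node-E + node-H: power draw 4 + 6 + 3 + 4 = 17 ≤ 17, throughput 2 + 6 + 15 + 15 = 38.
node-G + node-E + node-H: power draw 4 + 3 + 4 = 11 ≤ 17, throughput 2 + 15 + 15 = 32.
node-A + node-E + node-H: power draw 6 + 3 + 4 = 13 ≤ 17, throughput 6 + 15 + 15 = 36.
Best is node-G, node-A, node-E, and node-H with total throughput 38.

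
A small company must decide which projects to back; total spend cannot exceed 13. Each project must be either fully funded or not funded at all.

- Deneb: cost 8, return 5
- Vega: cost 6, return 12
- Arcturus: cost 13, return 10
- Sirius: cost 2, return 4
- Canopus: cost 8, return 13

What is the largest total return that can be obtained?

17

Take Sirius and Canopus: cost 2 + 8 = 10 ≤ 13, return 4 + 13 = 17.
No other feasible combination does better.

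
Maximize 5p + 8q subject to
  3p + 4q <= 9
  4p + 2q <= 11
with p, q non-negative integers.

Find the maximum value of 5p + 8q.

16

(p,q)=(0,2) is feasible, giving 16.
(p,q)=(1,1) is feasible, giving 13.
Maximum is 16 at (p,q)=(0,2).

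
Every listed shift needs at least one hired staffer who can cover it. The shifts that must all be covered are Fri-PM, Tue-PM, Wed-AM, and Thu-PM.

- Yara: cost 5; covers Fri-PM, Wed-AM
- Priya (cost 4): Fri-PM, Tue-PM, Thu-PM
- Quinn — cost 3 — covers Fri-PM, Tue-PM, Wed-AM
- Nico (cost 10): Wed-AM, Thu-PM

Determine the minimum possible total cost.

Choose Priya and Quinn: together they cover Fri-PM, Tue-PM, Wed-AM, Thu-PM — every shift.
Total cost: 4 + 3 = 7.
No cover costs less than 7.

7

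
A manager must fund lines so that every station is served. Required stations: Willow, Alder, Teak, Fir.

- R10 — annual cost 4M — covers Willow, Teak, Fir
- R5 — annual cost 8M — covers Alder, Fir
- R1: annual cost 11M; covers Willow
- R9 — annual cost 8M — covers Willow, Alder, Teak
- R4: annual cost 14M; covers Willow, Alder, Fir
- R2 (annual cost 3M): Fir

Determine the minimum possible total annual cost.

The greedy cost-per-new-station heuristic would pick R10 and R5 for 12, but a cheaper cover exists.
Choose R9 and R2: together they cover Willow, Alder, Teak, Fir — every station.
Total annual cost: 8 + 3 = 11.
No cover costs less than 11.

11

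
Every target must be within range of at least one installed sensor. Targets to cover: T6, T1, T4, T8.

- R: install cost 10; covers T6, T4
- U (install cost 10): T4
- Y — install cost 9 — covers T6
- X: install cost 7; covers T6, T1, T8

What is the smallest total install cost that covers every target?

17

This is an integer covering problem.
Choose R and X: together they cover T6, T1, T4, T8 — every target.
Total install cost: 10 + 7 = 17.
No cover costs less than 17.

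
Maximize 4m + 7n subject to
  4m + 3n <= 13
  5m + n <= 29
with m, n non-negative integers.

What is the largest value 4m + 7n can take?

(m,n)=(0,4): 4·0+3·4=12≤13, 5·0+1·4=4≤29, objective 28.
(m,n)=(1,3): 4·1+3·3=13≤13, 5·1+1·3=8≤29, objective 25.
(m,n)=(0,3): 4·0+3·3=9≤13, 5·0+1·3=3≤29, objective 21.
The best lattice point is (0,4), giving 28.

28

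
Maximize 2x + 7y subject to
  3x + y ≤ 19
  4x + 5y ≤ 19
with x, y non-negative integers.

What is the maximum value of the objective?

23

Relaxing integrality, the LP optimum is 26.60 at (x,y) = (0, 3.8), which is not an integer point.
(x,y)=(1,3) is feasible, giving 23.
(x,y)=(0,3) is feasible, giving 21.
(x,y)=(2,2) is feasible, giving 18.
Maximum is 23 at (x,y)=(1,3).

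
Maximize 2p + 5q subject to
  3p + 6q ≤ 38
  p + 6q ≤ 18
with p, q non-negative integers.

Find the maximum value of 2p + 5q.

25

Relaxing integrality, the LP optimum is 26.67 at (p,q) = (10, 1.33), which is not an integer point.
(p,q)=(10,1) is feasible, giving 25.
(p,q)=(9,1) is feasible, giving 23.
(p,q)=(11,0) is feasible, giving 22.
Maximum is 25 at (p,q)=(10,1).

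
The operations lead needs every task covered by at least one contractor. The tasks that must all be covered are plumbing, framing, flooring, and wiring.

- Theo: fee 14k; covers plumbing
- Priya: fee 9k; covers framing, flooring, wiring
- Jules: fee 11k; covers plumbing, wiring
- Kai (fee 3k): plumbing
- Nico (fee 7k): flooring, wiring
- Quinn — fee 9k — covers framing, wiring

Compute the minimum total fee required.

Choose Priya and Kai: together they cover plumbing, framing, flooring, wiring — every task.
Total fee: 9 + 3 = 12.
No cover costs less than 12.

12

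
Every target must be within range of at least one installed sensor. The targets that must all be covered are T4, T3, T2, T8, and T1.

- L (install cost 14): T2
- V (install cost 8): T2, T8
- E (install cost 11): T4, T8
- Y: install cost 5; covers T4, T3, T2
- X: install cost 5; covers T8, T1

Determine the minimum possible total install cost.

10

Choose Y and X: together they cover T4, T3, T2, T8, T1 — every target.
Total install cost: 5 + 5 = 10.
No cover costs less than 10.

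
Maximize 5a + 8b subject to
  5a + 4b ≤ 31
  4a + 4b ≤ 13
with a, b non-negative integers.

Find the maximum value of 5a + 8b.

The continuous relaxation peaks at (0, 3.25) with value 26.00; rounding to a feasible lattice point costs some objective.
(a,b)=(0,3): 5·0+4·3=12≤31, 4·0+4·3=12≤13, objective 24.
(a,b)=(1,2): 5·1+4·2=13≤31, 4·1+4·2=12≤13, objective 21.
(a,b)=(0,2): 5·0+4·2=8≤31, 4·0+4·2=8≤13, objective 16.
The best lattice point is (0,3), giving 24.

24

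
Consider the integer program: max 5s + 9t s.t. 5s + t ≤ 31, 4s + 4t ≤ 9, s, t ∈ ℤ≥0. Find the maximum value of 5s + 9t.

Relaxing integrality, the LP optimum is 20.25 at (s,t) = (0, 2.25), which is not an integer point.
(s,t)=(0,2) is feasible, giving 18.
(s,t)=(1,1) is feasible, giving 14.
The best lattice point is (0,2), giving 18.

18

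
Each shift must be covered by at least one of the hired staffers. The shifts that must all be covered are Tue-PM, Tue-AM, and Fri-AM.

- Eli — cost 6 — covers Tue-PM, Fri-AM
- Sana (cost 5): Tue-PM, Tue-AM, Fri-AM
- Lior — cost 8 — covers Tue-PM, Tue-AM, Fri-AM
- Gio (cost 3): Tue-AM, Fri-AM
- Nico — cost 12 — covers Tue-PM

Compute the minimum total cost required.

The greedy cost-per-new-shift heuristic would pick Gio and Sana for 8, but a cheaper cover exists.
Sana alone covers Tue-PM, Tue-AM, Fri-AM — every shift.
Total cost: 5.
No cover costs less than 5.

5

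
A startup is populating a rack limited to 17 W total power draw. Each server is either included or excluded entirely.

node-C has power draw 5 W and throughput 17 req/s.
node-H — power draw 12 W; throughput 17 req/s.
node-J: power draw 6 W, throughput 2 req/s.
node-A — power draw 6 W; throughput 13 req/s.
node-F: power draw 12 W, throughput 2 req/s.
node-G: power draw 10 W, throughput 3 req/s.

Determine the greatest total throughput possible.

node-C + node-J + node-A: power draw 5 + 6 + 6 = 17 ≤ 17, throughput 17 + 2 + 13 = 32.
node-C + node-H: power draw 5 + 12 = 17 ≤ 17, throughput 17 + 17 = 34.
Best is node-C and node-H with total throughput 34.

34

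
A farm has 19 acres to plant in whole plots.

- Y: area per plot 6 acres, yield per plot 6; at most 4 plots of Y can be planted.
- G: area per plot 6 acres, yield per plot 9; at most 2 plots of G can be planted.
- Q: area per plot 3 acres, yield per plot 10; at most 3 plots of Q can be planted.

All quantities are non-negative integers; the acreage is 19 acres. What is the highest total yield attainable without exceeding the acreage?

1×G and 3×Q: area 15 ≤ 19, yield 1·9 + 3·10 = 39.
2×G and 2×Q: area 18 ≤ 19, yield 2·9 + 2·10 = 38.
Best is 39.

39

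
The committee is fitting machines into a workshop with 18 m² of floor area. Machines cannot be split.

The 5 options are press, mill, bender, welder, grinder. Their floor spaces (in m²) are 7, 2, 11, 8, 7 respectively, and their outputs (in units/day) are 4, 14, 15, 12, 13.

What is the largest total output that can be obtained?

39

press + mill + grinder: floor space 7 + 2 + 7 = 16 ≤ 18, output 4 + 14 + 13 = 31.
mill + welder + grinder: floor space 2 + 8 + 7 = 17 ≤ 18, output 14 + 12 + 13 = 39.
Best is mill, welder, and grinder with total output 39.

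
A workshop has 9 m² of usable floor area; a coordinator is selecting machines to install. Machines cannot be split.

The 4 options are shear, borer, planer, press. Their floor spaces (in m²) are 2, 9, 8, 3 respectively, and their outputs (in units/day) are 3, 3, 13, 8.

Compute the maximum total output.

Take planer: floor space 8 ≤ 9, output 13.
No other feasible combination does better.

13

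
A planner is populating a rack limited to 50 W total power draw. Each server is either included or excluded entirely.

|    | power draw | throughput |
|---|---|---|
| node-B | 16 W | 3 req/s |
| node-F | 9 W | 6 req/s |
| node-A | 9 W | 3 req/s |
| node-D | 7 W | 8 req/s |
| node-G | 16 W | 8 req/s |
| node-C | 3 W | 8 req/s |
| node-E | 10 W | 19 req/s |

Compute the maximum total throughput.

node-A + node-D + node-G + node-C + node-E: power draw 9 + 7 + 16 + 3 + 10 = 45 ≤ 50, throughput 3 + 8 + 8 + 8 + 19 = 46.
node-F + node-D + node-G + node-C + node-E: power draw 9 + 7 + 16 + 3 + 10 = 45 ≤ 50, throughput 6 + 8 + 8 + 8 + 19 = 49.
node-F + node-A + node-D + node-C + node-E: power draw 9 + 9 + 7 + 3 + 10 = 38 ≤ 50, throughput 6 + 3 + 8 + 8 + 19 = 44.
Best is node-F, node-D, node-G, node-C, and node-E with total throughput 49.

49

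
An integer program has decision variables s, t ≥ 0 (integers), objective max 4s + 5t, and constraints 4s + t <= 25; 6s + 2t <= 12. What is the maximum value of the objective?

30

(s,t)=(0,6): 4·0+1·6=6≤25, 6·0+2·6=12≤12, objective 30.
(s,t)=(0,5): 4·0+1·5=5≤25, 6·0+2·5=10≤12, objective 25.
Maximum is 30 at (s,t)=(0,6).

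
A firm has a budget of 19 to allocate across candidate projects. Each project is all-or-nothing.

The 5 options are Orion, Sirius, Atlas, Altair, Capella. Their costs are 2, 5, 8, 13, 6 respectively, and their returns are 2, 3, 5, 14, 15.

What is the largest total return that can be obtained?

29

Take Altair and Capella: cost 13 + 6 = 19 ≤ 19, return 14 + 15 = 29.
No other feasible combination does better.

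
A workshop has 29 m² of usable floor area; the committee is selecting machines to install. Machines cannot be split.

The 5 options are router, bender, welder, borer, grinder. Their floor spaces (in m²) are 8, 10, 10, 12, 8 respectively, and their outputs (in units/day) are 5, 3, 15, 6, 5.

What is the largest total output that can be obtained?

Take router, welder, and grinder: floor space 8 + 10 + 8 = 26 ≤ 29, output 5 + 15 + 5 = 25.
No other feasible combination does better.

25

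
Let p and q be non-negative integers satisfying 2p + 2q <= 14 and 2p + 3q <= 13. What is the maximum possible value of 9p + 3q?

(p,q)=(6,0): 2·6+2·0=12≤14, 2·6+3·0=12≤13, objective 54.
(p,q)=(5,1): 2·5+2·1=12≤14, 2·5+3·1=13≤13, objective 48.
No feasible integer point exceeds 54.

54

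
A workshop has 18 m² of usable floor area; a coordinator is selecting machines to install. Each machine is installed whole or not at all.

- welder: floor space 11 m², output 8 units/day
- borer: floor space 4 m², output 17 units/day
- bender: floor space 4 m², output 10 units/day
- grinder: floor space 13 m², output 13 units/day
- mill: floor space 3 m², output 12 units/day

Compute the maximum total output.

39

Allowing fractional choices, the relaxed optimum would be about 46.0, but machines are indivisible.
borer + bender + mill: floor space 4 + 4 + 3 = 11 ≤ 18, output 17 + 10 + 12 = 39.
welder + borer + mill: floor space 11 + 4 + 3 = 18 ≤ 18, output 8 + 17 + 12 = 37.
borer + grinder: floor space 4 + 13 = 17 ≤ 18, output 17 + 13 = 30.
Best is borer, bender, and mill with total output 39.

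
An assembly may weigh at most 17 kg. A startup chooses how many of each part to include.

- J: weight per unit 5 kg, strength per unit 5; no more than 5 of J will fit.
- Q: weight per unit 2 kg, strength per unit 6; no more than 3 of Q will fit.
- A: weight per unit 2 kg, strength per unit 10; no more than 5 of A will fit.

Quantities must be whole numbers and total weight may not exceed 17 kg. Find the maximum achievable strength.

Take 3×Q and 5×A: weight 16 ≤ 17, strength 3·6 + 5·10 = 68.
A has the best ratio (10/2) and is taken to its limit of 5; remaining capacity is filled optimally with the others.

68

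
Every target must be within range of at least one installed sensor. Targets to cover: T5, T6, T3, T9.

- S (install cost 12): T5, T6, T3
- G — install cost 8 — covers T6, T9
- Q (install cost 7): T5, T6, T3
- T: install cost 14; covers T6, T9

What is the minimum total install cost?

15

This is a weighted set-cover instance.
Choose G and Q: together they cover T5, T6, T3, T9 — every target.
Total install cost: 8 + 7 = 15.
No cover costs less than 15.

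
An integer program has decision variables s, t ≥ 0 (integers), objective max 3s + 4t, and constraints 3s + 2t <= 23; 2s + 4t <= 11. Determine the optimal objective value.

Relaxing integrality, the LP optimum is 16.50 at (s,t) = (5.5, 0), which is not an integer point.
(s,t)=(5,0): 3·5+2·0=15≤23, 2·5+4·0=10≤11, objective 15.
(s,t)=(4,0): 3·4+2·0=12≤23, 2·4+4·0=8≤11, objective 12.
No feasible integer point exceeds 15.

15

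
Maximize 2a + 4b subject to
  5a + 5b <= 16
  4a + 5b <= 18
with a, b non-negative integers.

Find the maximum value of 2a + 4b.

12

(a,b)=(0,3): 5·0+5·3=15≤16, 4·0+5·3=15≤18, objective 12.
(a,b)=(1,2): 5·1+5·2=15≤16, 4·1+5·2=14≤18, objective 10.
(a,b)=(0,2): 5·0+5·2=10≤16, 4·0+5·2=10≤18, objective 8.
No feasible integer point exceeds 12.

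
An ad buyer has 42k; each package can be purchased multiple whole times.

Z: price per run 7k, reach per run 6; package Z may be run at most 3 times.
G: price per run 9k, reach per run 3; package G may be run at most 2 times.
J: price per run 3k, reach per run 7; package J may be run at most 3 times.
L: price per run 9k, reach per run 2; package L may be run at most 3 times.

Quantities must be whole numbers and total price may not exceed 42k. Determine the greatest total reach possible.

J has the best ratio (7/3); taking only J gives at most 3×7 = 21 (stopped by the supply cap of 3).
Mixing does better — 3×Z, 1×G, and 3×J: price 39 ≤ 42, reach 3·6 + 1·3 + 3·7 = 42.

42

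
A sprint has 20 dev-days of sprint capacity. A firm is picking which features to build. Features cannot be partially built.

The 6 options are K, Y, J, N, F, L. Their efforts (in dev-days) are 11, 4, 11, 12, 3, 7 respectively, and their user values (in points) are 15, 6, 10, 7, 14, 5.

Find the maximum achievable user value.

35

Allowing fractional choices, the relaxed optimum would be about 36.8, but features are indivisible.
K + F: effort 11 + 3 = 14 ≤ 20, user value 15 + 14 = 29.
Y + J + F: effort 4 + 11 + 3 = 18 ≤ 20, user value 6 + 10 + 14 = 30.
K + Y + F: effort 11 + 4 + 3 = 18 ≤ 20, user value 15 + 6 + 14 = 35.
Best is K, Y, and F with total user value 35.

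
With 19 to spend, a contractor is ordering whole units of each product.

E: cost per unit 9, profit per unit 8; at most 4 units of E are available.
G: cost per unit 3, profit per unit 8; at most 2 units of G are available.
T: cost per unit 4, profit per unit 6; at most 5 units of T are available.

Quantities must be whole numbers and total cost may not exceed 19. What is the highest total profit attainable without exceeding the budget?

34

2×G and 3×T: cost 18 ≤ 19, profit 2·8 + 3·6 = 34.
1×G and 4×T: cost 19 ≤ 19, profit 1·8 + 4·6 = 32.
Best is 34.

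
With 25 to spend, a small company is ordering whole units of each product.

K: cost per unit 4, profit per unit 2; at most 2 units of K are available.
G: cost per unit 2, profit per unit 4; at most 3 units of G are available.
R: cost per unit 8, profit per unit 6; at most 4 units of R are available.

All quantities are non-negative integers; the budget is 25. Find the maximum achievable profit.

24

1×K, 2×G, and 2×R: cost 24 ≤ 25, profit 1·2 + 2·4 + 2·6 = 22.
3×G and 2×R: cost 22 ≤ 25, profit 3·4 + 2·6 = 24.
Best is 24.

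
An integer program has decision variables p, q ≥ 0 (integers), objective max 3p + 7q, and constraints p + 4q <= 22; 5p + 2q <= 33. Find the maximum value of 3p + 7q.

(p,q)=(5,4) is feasible, giving 43.
(p,q)=(4,4) is feasible, giving 40.
(p,q)=(3,4) is feasible, giving 37.
The best lattice point is (5,4), giving 43.

43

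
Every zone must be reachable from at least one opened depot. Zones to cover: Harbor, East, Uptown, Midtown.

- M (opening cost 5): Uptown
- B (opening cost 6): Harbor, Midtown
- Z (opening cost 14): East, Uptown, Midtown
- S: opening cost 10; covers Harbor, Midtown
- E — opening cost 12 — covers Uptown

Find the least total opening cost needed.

The greedy cost-per-new-zone heuristic would pick B, M, and Z for 25, but a cheaper cover exists.
Choose B and Z: together they cover Harbor, East, Uptown, Midtown — every zone.
Total opening cost: 6 + 14 = 20.
No cover costs less than 20.

20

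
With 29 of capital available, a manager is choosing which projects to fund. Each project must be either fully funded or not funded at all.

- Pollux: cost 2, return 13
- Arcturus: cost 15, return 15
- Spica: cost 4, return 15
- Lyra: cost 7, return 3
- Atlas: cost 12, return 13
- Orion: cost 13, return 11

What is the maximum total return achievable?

This is an integer program with binary decision variables.
Take Pollux, Arcturus, Spica, and Lyra: cost 2 + 15 + 4 + 7 = 28 ≤ 29, return 13 + 15 + 15 + 3 = 46.
No other feasible combination does better.

46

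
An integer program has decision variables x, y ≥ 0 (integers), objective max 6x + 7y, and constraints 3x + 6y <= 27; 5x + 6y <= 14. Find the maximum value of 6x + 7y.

14

The continuous relaxation peaks at (2.8, 0) with value 16.80; rounding to a feasible lattice point costs some objective.
(x,y)=(0,2): 3·0+6·2=12≤27, 5·0+6·2=12≤14, objective 14.
(x,y)=(1,1): 3·1+6·1=9≤27, 5·1+6·1=11≤14, objective 13.
(x,y)=(2,0): 3·2+6·0=6≤27, 5·2+6·0=10≤14, objective 12.
(x,y)=(0,1): 3·0+6·1=6≤27, 5·0+6·1=6≤14, objective 7.
Maximum is 14 at (x,y)=(0,2).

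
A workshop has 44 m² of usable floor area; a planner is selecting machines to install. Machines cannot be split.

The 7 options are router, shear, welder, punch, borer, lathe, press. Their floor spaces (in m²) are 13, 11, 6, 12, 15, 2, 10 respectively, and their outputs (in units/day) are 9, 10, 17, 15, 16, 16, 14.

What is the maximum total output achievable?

Treat it as a binary knapsack problem.
Take shear, welder, borer, lathe, and press: floor space 11 + 6 + 15 + 2 + 10 = 44 ≤ 44, output 10 + 17 + 16 + 16 + 14 = 73.
No other feasible combination does better.

73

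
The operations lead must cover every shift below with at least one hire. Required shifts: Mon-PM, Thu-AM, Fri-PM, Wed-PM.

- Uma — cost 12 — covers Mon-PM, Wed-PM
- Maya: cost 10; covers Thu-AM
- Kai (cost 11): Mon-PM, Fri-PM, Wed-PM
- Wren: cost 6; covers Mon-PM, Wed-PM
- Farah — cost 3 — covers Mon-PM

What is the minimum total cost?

The greedy cost-per-new-shift heuristic would pick Wren, Maya, and Kai for 27, but a cheaper cover exists.
Choose Maya and Kai: together they cover Mon-PM, Thu-AM, Fri-PM, Wed-PM — every shift.
Total cost: 10 + 11 = 21.
No cover costs less than 21.

21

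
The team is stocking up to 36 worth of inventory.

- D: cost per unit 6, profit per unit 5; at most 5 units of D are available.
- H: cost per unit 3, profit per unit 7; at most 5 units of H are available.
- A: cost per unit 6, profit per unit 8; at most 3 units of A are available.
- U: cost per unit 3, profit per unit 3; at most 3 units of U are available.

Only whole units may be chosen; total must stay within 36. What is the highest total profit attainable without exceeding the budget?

Take 5×H, 3×A, and 1×U: cost 36 ≤ 36, profit 5·7 + 3·8 + 1·3 = 62.
H has the best ratio (7/3) and is taken to its limit of 5; remaining capacity is filled optimally with the others.

62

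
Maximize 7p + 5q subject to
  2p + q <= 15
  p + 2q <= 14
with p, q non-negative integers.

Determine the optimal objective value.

The continuous relaxation peaks at (5.33, 4.33) with value 59.00; rounding to a feasible lattice point costs some objective.
(p,q)=(6,3) is feasible, giving 57.
(p,q)=(5,4) is feasible, giving 55.
(p,q)=(4,5) is feasible, giving 53.
No feasible integer point exceeds 57.

57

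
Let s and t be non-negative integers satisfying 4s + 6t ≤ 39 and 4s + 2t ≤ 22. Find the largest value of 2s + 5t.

30

Relaxing integrality, the LP optimum is 32.50 at (s,t) = (0, 6.5), which is not an integer point.
(s,t)=(0,6): 4·0+6·6=36≤39, 4·0+2·6=12≤22, objective 30.
(s,t)=(1,5): 4·1+6·5=34≤39, 4·1+2·5=14≤22, objective 27.
(s,t)=(0,5): 4·0+6·5=30≤39, 4·0+2·5=10≤22, objective 25.
Maximum is 30 at (s,t)=(0,6).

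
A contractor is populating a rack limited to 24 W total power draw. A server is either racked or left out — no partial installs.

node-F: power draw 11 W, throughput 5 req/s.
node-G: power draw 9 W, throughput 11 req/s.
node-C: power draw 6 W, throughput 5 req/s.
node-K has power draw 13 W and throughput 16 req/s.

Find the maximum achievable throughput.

Allowing fractional choices, the relaxed optimum would be about 28.7, but servers are indivisible.
node-F + node-K: power draw 11 + 13 = 24 ≤ 24, throughput 5 + 16 = 21.
node-G + node-K: power draw 9 + 13 = 22 ≤ 24, throughput 11 + 16 = 27.
node-C + node-K: power draw 6 + 13 = 19 ≤ 24, throughput 5 + 16 = 21.
Best is node-G and node-K with total throughput 27.

27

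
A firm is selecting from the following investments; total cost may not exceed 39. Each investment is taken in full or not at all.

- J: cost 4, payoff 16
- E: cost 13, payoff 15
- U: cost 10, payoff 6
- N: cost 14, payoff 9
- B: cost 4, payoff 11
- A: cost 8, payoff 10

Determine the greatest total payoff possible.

Allowing fractional choices, the relaxed optimum would be about 58.4, but investments are indivisible.
J + E + U + B + A: cost 4 + 13 + 10 + 4 + 8 = 39 ≤ 39, payoff 16 + 15 + 6 + 11 + 10 = 58.
J + E + B + A: cost 4 + 13 + 4 + 8 = 29 ≤ 39, payoff 16 + 15 + 11 + 10 = 52.
J + E + N + B: cost 4 + 13 + 14 + 4 = 35 ≤ 39, payoff 16 + 15 + 9 + 11 = 51.
Best is J, E, U, B, and A with total payoff 58.

58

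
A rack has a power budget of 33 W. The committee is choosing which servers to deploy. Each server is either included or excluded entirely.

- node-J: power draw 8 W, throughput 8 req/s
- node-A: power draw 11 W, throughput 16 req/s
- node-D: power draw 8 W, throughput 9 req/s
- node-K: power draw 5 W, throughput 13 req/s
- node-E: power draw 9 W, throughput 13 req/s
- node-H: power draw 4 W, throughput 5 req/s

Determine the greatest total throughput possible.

Allowing fractional choices, the relaxed optimum would be about 51.5, but servers are indivisible.
node-A + node-K + node-E + node-H: power draw 11 + 5 + 9 + 4 = 29 ≤ 33, throughput 16 + 13 + 13 + 5 = 47.
node-A + node-D + node-K + node-E: power draw 11 + 8 + 5 + 9 = 33 ≤ 33, throughput 16 + 9 + 13 + 13 = 51.
node-J + node-A + node-K + node-E: power draw 8 + 11 + 5 + 9 = 33 ≤ 33, throughput 8 + 16 + 13 + 13 = 50.
Best is node-A, node-D, node-K, and node-E with total throughput 51.

51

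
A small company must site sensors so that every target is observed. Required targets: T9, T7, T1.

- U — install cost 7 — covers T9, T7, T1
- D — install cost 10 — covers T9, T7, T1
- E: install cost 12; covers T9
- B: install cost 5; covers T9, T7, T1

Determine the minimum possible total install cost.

B alone covers T9, T7, T1 — every target.
Total install cost: 5.

5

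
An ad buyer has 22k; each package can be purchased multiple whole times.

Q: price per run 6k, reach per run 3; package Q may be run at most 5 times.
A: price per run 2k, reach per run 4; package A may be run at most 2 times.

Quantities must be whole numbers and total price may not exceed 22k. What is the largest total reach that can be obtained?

A has the best ratio (4/2); taking only A gives at most 2×4 = 8 (stopped by the supply cap of 2).
Mixing does better — 3×Q and 2×A: price 22 ≤ 22, reach 3·3 + 2·4 = 17.

17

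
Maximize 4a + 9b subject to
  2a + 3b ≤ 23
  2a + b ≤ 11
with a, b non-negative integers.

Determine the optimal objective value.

The continuous relaxation peaks at (0, 7.67) with value 69.00; rounding to a feasible lattice point costs some objective.
(a,b)=(1,7): 2·1+3·7=23≤23, 2·1+1·7=9≤11, objective 67.
(a,b)=(0,7): 2·0+3·7=21≤23, 2·0+1·7=7≤11, objective 63.
Maximum is 67 at (a,b)=(1,7).

67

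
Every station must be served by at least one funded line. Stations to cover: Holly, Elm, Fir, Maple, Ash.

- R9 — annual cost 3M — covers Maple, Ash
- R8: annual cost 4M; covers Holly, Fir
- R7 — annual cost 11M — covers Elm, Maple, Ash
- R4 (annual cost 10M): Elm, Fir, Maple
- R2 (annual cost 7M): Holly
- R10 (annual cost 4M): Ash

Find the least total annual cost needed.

The greedy cost-per-new-station heuristic would pick R9, R8, and R4 for 17, but a cheaper cover exists.
Choose R8 and R7: together they cover Holly, Elm, Fir, Maple, Ash — every station.
Total annual cost: 4 + 11 = 15.
No cover costs less than 15.

15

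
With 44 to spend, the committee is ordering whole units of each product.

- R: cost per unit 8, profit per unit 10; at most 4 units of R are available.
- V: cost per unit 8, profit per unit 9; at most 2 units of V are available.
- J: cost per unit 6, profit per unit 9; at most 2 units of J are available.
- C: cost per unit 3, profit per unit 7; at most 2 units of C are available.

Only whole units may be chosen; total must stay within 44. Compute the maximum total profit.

This is a bounded integer knapsack.
3×R, 2×J, and 2×C: cost 42 ≤ 44, profit 3·10 + 2·9 + 2·7 = 62.
4×R, 1×J, and 2×C: cost 44 ≤ 44, profit 4·10 + 1·9 + 2·7 = 63.
Best is 63.

63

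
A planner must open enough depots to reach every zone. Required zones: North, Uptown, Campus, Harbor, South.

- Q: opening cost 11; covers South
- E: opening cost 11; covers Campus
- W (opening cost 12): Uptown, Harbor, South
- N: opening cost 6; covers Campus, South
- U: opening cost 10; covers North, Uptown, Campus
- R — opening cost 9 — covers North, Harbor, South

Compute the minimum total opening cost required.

19

This is a weighted set-cover instance.
Choose U and R: together they cover North, Uptown, Campus, Harbor, South — every zone.
Total opening cost: 10 + 9 = 19.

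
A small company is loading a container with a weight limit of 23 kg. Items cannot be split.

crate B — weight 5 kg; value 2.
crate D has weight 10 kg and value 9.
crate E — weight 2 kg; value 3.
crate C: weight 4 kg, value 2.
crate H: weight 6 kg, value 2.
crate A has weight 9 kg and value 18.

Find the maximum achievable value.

30

Allowing fractional choices, the relaxed optimum would be about 31.0, but items are indivisible.
crate D + crate C + crate A: weight 10 + 4 + 9 = 23 ≤ 23, value 9 + 2 + 18 = 29.
crate D + crate E + crate A: weight 10 + 2 + 9 = 21 ≤ 23, value 9 + 3 + 18 = 30.
Best is crate D, crate E, and crate A with total value 30.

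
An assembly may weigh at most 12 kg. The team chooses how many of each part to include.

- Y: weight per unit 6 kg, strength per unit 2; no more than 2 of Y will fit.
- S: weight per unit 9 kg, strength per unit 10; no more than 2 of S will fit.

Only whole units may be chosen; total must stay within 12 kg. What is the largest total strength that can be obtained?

This is a bounded integer knapsack.
Take 1×S: weight 9 ≤ 12, strength 1·10 = 10.
No other integer combination yields more.

10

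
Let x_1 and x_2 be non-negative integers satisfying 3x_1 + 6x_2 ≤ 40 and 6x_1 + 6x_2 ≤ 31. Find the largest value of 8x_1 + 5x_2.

40

(x_1,x_2)=(5,0): 3·5+6·0=15≤40, 6·5+6·0=30≤31, objective 40.
(x_1,x_2)=(4,1): 3·4+6·1=18≤40, 6·4+6·1=30≤31, objective 37.
(x_1,x_2)=(4,0): 3·4+6·0=12≤40, 6·4+6·0=24≤31, objective 32.
The best lattice point is (5,0), giving 40.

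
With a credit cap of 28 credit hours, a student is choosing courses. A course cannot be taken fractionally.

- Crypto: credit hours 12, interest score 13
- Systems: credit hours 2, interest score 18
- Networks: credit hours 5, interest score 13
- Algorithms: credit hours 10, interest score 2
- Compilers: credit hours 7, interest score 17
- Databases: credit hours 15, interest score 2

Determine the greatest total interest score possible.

Treat it as a binary knapsack problem.
Allowing fractional choices, the relaxed optimum would be about 61.4, but courses are indivisible.
Crypto + Systems + Networks + Compilers: credit hours 12 + 2 + 5 + 7 = 26 ≤ 28, interest score 13 + 18 + 13 + 17 = 61.
Systems + Networks + Algorithms + Compilers: credit hours 2 + 5 + 10 + 7 = 24 ≤ 28, interest score 18 + 13 + 2 + 17 = 50.
Systems + Networks + Compilers: credit hours 2 + 5 + 7 = 14 ≤ 28, interest score 18 + 13 + 17 = 48.
Best is Crypto, Systems, Networks, and Compilers with total interest score 61.

61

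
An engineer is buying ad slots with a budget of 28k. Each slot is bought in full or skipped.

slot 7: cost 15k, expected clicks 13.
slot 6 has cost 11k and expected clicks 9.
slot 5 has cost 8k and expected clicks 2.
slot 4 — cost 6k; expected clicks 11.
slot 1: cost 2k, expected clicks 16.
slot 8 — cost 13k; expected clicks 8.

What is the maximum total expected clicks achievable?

This is a 0-1 knapsack instance.
slot 7 + slot 4 + slot 1: cost 15 + 6 + 2 = 23 ≤ 28, expected clicks 13 + 11 + 16 = 40.
slot 6 + slot 5 + slot 4 + slot 1: cost 11 + 8 + 6 + 2 = 27 ≤ 28, expected clicks 9 + 2 + 11 + 16 = 38.
slot 7 + slot 6 + slot 1: cost 15 + 11 + 2 = 28 ≤ 28, expected clicks 13 + 9 + 16 = 38.
Best is slot 7, slot 4, and slot 1 with total expected clicks 40.

40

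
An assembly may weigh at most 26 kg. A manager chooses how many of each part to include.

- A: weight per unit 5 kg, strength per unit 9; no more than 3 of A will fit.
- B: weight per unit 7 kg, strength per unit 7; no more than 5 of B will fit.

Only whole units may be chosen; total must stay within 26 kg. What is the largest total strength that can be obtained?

34

3×A and 1×B: weight 22 ≤ 26, strength 3·9 + 1·7 = 34.
2×A and 2×B: weight 24 ≤ 26, strength 2·9 + 2·7 = 32.
Best is 34.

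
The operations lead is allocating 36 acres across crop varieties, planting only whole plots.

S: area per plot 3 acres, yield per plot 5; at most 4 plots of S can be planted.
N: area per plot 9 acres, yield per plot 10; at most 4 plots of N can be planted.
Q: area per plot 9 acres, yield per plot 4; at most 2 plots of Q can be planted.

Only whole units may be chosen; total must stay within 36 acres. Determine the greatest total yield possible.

45

Take 3×S and 3×N: area 36 ≤ 36, yield 3·5 + 3·10 = 45.
No other integer combination yields more.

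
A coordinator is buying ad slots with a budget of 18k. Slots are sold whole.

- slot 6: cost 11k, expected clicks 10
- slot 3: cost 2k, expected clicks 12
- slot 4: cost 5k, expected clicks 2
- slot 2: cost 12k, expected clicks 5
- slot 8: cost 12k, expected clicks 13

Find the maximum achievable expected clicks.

25

Allowing fractional choices, the relaxed optimum would be about 28.6, but ad slots are indivisible.
slot 3 + slot 8: cost 2 + 12 = 14 ≤ 18, expected clicks 12 + 13 = 25.
slot 6 + slot 3: cost 11 + 2 = 13 ≤ 18, expected clicks 10 + 12 = 22.
slot 6 + slot 3 + slot 4: cost 11 + 2 + 5 = 18 ≤ 18, expected clicks 10 + 12 + 2 = 24.
Best is slot 3 and slot 8 with total expected clicks 25.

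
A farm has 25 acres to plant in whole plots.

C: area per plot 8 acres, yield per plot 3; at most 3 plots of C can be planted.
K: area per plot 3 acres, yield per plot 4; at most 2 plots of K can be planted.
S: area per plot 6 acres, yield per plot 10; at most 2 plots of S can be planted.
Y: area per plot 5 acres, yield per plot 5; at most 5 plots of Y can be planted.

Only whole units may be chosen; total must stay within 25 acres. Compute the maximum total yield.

34

2×K, 2×S, and 1×Y: area 23 ≤ 25, yield 2·4 + 2·10 + 1·5 = 33.
1×K, 2×S, and 2×Y: area 25 ≤ 25, yield 1·4 + 2·10 + 2·5 = 34.
Best is 34.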